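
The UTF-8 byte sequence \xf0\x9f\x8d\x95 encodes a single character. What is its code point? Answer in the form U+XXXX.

Leading byte 0xF0 = 11110000 matches 11110xxx → 4-byte sequence.
Byte 1: 0xF0 = 11110000, payload 000 (3 bits).
Byte 2: 0x9F = 10011111 (10xxxxxx ✓), payload 011111.
Byte 3: 0x8D = 10001101 (10xxxxxx ✓), payload 001101.
Byte 4: 0x95 = 10010101 (10xxxxxx ✓), payload 010101.
Concatenate: 000011111001101010101 = 0x1F355 (21 bits → U+1F355).

U+1F355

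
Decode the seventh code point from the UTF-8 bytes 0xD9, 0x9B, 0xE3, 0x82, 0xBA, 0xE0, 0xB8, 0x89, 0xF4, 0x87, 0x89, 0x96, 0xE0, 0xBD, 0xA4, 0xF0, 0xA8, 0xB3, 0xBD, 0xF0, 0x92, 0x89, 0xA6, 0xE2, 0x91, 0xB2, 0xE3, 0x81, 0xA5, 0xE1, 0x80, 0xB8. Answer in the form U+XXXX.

U+12266

Offset 0: leading byte 0xD9 = 11011001 → 2-byte char #1 = D9 9B.
Offset 2: leading byte 0xE3 = 11100011 → 3-byte char #2 = E3 82 BA.
Offset 5: leading byte 0xE0 = 11100000 → 3-byte char #3 = E0 B8 89.
Offset 8: leading byte 0xF4 = 11110100 → 4-byte char #4 = F4 87 89 96.
Offset 12: leading byte 0xE0 = 11100000 → 3-byte char #5 = E0 BD A4.
Offset 15: leading byte 0xF0 = 11110000 → 4-byte char #6 = F0 A8 B3 BD.
Offset 19: leading byte 0xF0 = 11110000 → 4-byte char #7 = F0 92 89 A6.
Leading byte 0xF0 = 11110000 matches 11110xxx → 4-byte sequence.
Byte 1: 0xF0 = 11110000, payload 000 (3 bits).
Byte 2: 0x92 = 10010010 (10xxxxxx ✓), payload 010010.
Byte 3: 0x89 = 10001001 (10xxxxxx ✓), payload 001001.
Byte 4: 0xA6 = 10100110 (10xxxxxx ✓), payload 100110.
Concatenate: 000010010001001100110 = 0x12266 (21 bits → U+12266).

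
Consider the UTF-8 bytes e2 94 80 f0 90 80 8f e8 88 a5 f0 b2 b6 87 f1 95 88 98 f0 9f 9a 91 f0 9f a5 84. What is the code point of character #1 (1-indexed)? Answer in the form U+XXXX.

U+2500

Offset 0: leading byte 0xE2 = 11100010 → 3-byte char #1 = E2 94 80.
Leading byte 0xE2 = 11100010 matches 1110xxxx → 3-byte sequence.
Byte 1: 0xE2 = 11100010, payload 0010 (4 bits).
Byte 2: 0x94 = 10010100 (10xxxxxx ✓), payload 010100.
Byte 3: 0x80 = 10000000 (10xxxxxx ✓), payload 000000.
Concatenate: 0010010100000000 = 0x2500 (16 bits → U+2500).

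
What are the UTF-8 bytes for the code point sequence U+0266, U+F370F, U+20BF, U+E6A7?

U+0266: 2-byte form → C9 A6.
U+F370F: 4-byte form → F3 B3 9C 8F.
U+20BF: 3-byte form → E2 82 BF.
U+E6A7: 3-byte form → EE 9A A7.
Concatenated (12 bytes): C9 A6 F3 B3 9C 8F E2 82 BF EE 9A A7.

C9 A6 F3 B3 9C 8F E2 82 BF EE 9A A7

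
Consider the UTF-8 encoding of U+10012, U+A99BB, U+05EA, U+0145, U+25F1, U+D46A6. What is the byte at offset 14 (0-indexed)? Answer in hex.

0xB1

U+10012 → 4-byte form F0 90 80 92 at offsets 0–3.
U+A99BB → 4-byte form F2 A9 A6 BB at offsets 4–7.
U+05EA → 2-byte form D7 AA at offsets 8–9.
U+0145 → 2-byte form C5 85 at offsets 10–11.
U+25F1 → 3-byte form E2 97 B1 at offsets 12–14.
Offset 14 falls in char 5's range; it's byte 3 of E2 97 B1 = 0xB1.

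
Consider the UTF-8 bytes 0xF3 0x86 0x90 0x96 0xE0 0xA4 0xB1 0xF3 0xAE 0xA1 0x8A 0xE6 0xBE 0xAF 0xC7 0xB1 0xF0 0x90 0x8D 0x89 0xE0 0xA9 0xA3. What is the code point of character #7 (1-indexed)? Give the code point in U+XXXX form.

U+0A63

Offset 0: leading byte 0xF3 = 11110011 → 4-byte char #1 = F3 86 90 96.
Offset 4: leading byte 0xE0 = 11100000 → 3-byte char #2 = E0 A4 B1.
Offset 7: leading byte 0xF3 = 11110011 → 4-byte char #3 = F3 AE A1 8A.
Offset 11: leading byte 0xE6 = 11100110 → 3-byte char #4 = E6 BE AF.
Offset 14: leading byte 0xC7 = 11000111 → 2-byte char #5 = C7 B1.
Offset 16: leading byte 0xF0 = 11110000 → 4-byte char #6 = F0 90 8D 89.
Offset 20: leading byte 0xE0 = 11100000 → 3-byte char #7 = E0 A9 A3.
Leading byte 0xE0 = 11100000 matches 1110xxxx → 3-byte sequence.
Byte 1: 0xE0 = 11100000, payload 0000 (4 bits).
Byte 2: 0xA9 = 10101001 (10xxxxxx ✓), payload 101001.
Byte 3: 0xA3 = 10100011 (10xxxxxx ✓), payload 100011.
Concatenate: 0000101001100011 = 0xA63 (16 bits → U+0A63).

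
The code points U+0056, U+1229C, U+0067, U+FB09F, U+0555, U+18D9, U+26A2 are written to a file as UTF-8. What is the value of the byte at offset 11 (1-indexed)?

0xD5

1-indexed offset 11 is 0-indexed offset 10.
U+0056 → 1-byte form 56 at offsets 0–0.
U+1229C → 4-byte form F0 92 8A 9C at offsets 1–4.
U+0067 → 1-byte form 67 at offsets 5–5.
U+FB09F → 4-byte form F3 BB 82 9F at offsets 6–9.
U+0555 → 2-byte form D5 95 at offsets 10–11.
Offset 10 falls in char 5's range; it's byte 1 of D5 95 = 0xD5.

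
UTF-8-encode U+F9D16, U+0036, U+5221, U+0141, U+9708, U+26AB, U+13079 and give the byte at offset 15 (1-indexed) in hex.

1-indexed offset 15 is 0-indexed offset 14.
U+F9D16 → 4-byte form F3 B9 B4 96 at offsets 0–3.
U+0036 → 1-byte form 36 at offsets 4–4.
U+5221 → 3-byte form E5 88 A1 at offsets 5–7.
U+0141 → 2-byte form C5 81 at offsets 8–9.
U+9708 → 3-byte form E9 9C 88 at offsets 10–12.
U+26AB → 3-byte form E2 9A AB at offsets 13–15.
Offset 14 falls in char 6's range; it's byte 2 of E2 9A AB = 0x9A.

0x9A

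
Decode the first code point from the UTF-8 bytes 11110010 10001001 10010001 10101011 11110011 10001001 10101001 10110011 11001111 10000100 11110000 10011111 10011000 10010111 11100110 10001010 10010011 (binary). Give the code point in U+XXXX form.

U+8946B

Offset 0: leading byte 0xF2 = 11110010 → 4-byte char #1 = F2 89 91 AB.
Leading byte 0xF2 = 11110010 matches 11110xxx → 4-byte sequence.
Byte 1: 0xF2 = 11110010, payload 010 (3 bits).
Byte 2: 0x89 = 10001001 (10xxxxxx ✓), payload 001001.
Byte 3: 0x91 = 10010001 (10xxxxxx ✓), payload 010001.
Byte 4: 0xAB = 10101011 (10xxxxxx ✓), payload 101011.
Concatenate: 010001001010001101011 = 0x8946B (21 bits → U+8946B).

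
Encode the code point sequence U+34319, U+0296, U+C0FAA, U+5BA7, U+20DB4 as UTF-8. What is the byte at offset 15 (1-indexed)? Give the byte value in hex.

0xA0

1-indexed offset 15 is 0-indexed offset 14.
U+34319 → 4-byte form F0 B4 8C 99 at offsets 0–3.
U+0296 → 2-byte form CA 96 at offsets 4–5.
U+C0FAA → 4-byte form F3 80 BE AA at offsets 6–9.
U+5BA7 → 3-byte form E5 AE A7 at offsets 10–12.
U+20DB4 → 4-byte form F0 A0 B6 B4 at offsets 13–16.
Offset 14 falls in char 5's range; it's byte 2 of F0 A0 B6 B4 = 0xA0.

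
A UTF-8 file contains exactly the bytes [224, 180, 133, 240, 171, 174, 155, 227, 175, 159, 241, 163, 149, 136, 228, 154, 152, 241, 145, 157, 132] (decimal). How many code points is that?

6

Byte at offset 0: 0xE0 = 11100000 → 3-byte char (#1). Advance 3.
Byte at offset 3: 0xF0 = 11110000 → 4-byte char (#2). Advance 4.
Byte at offset 7: 0xE3 = 11100011 → 3-byte char (#3). Advance 3.
Byte at offset 10: 0xF1 = 11110001 → 4-byte char (#4). Advance 4.
Byte at offset 14: 0xE4 = 11100100 → 3-byte char (#5). Advance 3.
Byte at offset 17: 0xF1 = 11110001 → 4-byte char (#6). Advance 4.
Reached end at offset 21 after 6 code points.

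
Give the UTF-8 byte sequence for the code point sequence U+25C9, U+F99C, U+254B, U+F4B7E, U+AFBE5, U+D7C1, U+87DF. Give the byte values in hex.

U+25C9: 3-byte form → E2 97 89.
U+F99C: 3-byte form → EF A6 9C.
U+254B: 3-byte form → E2 95 8B.
U+F4B7E: 4-byte form → F3 B4 AD BE.
U+AFBE5: 4-byte form → F2 AF AF A5.
U+D7C1: 3-byte form → ED 9F 81.
U+87DF: 3-byte form → E8 9F 9F.
Concatenated (23 bytes): E2 97 89 EF A6 9C E2 95 8B F3 B4 AD BE F2 AF AF A5 ED 9F 81 E8 9F 9F.

E2 97 89 EF A6 9C E2 95 8B F3 B4 AD BE F2 AF AF A5 ED 9F 81 E8 9F 9F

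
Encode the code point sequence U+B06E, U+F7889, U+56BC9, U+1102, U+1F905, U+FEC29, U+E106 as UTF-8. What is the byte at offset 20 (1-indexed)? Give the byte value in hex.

0xBE

1-indexed offset 20 is 0-indexed offset 19.
U+B06E → 3-byte form EB 81 AE at offsets 0–2.
U+F7889 → 4-byte form F3 B7 A2 89 at offsets 3–6.
U+56BC9 → 4-byte form F1 96 AF 89 at offsets 7–10.
U+1102 → 3-byte form E1 84 82 at offsets 11–13.
U+1F905 → 4-byte form F0 9F A4 85 at offsets 14–17.
U+FEC29 → 4-byte form F3 BE B0 A9 at offsets 18–21.
Offset 19 falls in char 6's range; it's byte 2 of F3 BE B0 A9 = 0xBE.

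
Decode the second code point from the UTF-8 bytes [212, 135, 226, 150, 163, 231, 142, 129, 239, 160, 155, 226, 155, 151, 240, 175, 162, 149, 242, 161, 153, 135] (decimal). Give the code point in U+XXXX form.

Offset 0: leading byte 0xD4 = 11010100 → 2-byte char #1 = D4 87.
Offset 2: leading byte 0xE2 = 11100010 → 3-byte char #2 = E2 96 A3.
Leading byte 0xE2 = 11100010 matches 1110xxxx → 3-byte sequence.
Byte 1: 0xE2 = 11100010, payload 0010 (4 bits).
Byte 2: 0x96 = 10010110 (10xxxxxx ✓), payload 010110.
Byte 3: 0xA3 = 10100011 (10xxxxxx ✓), payload 100011.
Concatenate: 0010010110100011 = 0x25A3 (16 bits → U+25A3).

U+25A3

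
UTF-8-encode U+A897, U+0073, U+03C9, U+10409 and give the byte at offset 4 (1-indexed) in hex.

0x73

1-indexed offset 4 is 0-indexed offset 3.
U+A897 → 3-byte form EA A2 97 at offsets 0–2.
U+0073 → 1-byte form 73 at offsets 3–3.
Offset 3 falls in char 2's range; it's byte 1 of 73 = 0x73.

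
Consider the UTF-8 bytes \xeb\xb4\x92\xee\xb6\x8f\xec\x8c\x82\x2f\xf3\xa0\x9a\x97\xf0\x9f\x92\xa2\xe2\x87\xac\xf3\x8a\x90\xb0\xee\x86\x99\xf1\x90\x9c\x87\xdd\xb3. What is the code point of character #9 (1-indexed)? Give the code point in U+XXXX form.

U+E199

Offset 0: leading byte 0xEB = 11101011 → 3-byte char #1 = EB B4 92.
Offset 3: leading byte 0xEE = 11101110 → 3-byte char #2 = EE B6 8F.
Offset 6: leading byte 0xEC = 11101100 → 3-byte char #3 = EC 8C 82.
Offset 9: leading byte 0x2F = 00101111 → 1-byte char #4 = 2F.
Offset 10: leading byte 0xF3 = 11110011 → 4-byte char #5 = F3 A0 9A 97.
Offset 14: leading byte 0xF0 = 11110000 → 4-byte char #6 = F0 9F 92 A2.
Offset 18: leading byte 0xE2 = 11100010 → 3-byte char #7 = E2 87 AC.
Offset 21: leading byte 0xF3 = 11110011 → 4-byte char #8 = F3 8A 90 B0.
Offset 25: leading byte 0xEE = 11101110 → 3-byte char #9 = EE 86 99.
Leading byte 0xEE = 11101110 matches 1110xxxx → 3-byte sequence.
Byte 1: 0xEE = 11101110, payload 1110 (4 bits).
Byte 2: 0x86 = 10000110 (10xxxxxx ✓), payload 000110.
Byte 3: 0x99 = 10011001 (10xxxxxx ✓), payload 011001.
Concatenate: 1110000110011001 = 0xE199 (16 bits → U+E199).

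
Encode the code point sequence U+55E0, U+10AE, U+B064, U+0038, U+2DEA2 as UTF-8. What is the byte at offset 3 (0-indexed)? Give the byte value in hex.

0xE1

U+55E0 → 3-byte form E5 97 A0 at offsets 0–2.
U+10AE → 3-byte form E1 82 AE at offsets 3–5.
Offset 3 falls in char 2's range; it's byte 1 of E1 82 AE = 0xE1.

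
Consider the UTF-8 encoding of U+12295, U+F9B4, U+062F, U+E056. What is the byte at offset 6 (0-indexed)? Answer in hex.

0xB4

U+12295 → 4-byte form F0 92 8A 95 at offsets 0–3.
U+F9B4 → 3-byte form EF A6 B4 at offsets 4–6.
Offset 6 falls in char 2's range; it's byte 3 of EF A6 B4 = 0xB4.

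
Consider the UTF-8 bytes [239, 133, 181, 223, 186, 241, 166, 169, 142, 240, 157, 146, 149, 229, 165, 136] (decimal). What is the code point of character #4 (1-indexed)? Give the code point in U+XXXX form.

U+1D495

Offset 0: leading byte 0xEF = 11101111 → 3-byte char #1 = EF 85 B5.
Offset 3: leading byte 0xDF = 11011111 → 2-byte char #2 = DF BA.
Offset 5: leading byte 0xF1 = 11110001 → 4-byte char #3 = F1 A6 A9 8E.
Offset 9: leading byte 0xF0 = 11110000 → 4-byte char #4 = F0 9D 92 95.
Leading byte 0xF0 = 11110000 matches 11110xxx → 4-byte sequence.
Byte 1: 0xF0 = 11110000, payload 000 (3 bits).
Byte 2: 0x9D = 10011101 (10xxxxxx ✓), payload 011101.
Byte 3: 0x92 = 10010010 (10xxxxxx ✓), payload 010010.
Byte 4: 0x95 = 10010101 (10xxxxxx ✓), payload 010101.
Concatenate: 000011101010010010101 = 0x1D495 (21 bits → U+1D495).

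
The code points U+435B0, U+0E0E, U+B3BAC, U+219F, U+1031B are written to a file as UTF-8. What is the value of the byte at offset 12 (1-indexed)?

1-indexed offset 12 is 0-indexed offset 11.
U+435B0 → 4-byte form F1 83 96 B0 at offsets 0–3.
U+0E0E → 3-byte form E0 B8 8E at offsets 4–6.
U+B3BAC → 4-byte form F2 B3 AE AC at offsets 7–10.
U+219F → 3-byte form E2 86 9F at offsets 11–13.
Offset 11 falls in char 4's range; it's byte 1 of E2 86 9F = 0xE2.

0xE2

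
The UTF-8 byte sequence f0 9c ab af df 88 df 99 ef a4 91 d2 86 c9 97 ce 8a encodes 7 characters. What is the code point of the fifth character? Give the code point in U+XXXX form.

Offset 0: leading byte 0xF0 = 11110000 → 4-byte char #1 = F0 9C AB AF.
Offset 4: leading byte 0xDF = 11011111 → 2-byte char #2 = DF 88.
Offset 6: leading byte 0xDF = 11011111 → 2-byte char #3 = DF 99.
Offset 8: leading byte 0xEF = 11101111 → 3-byte char #4 = EF A4 91.
Offset 11: leading byte 0xD2 = 11010010 → 2-byte char #5 = D2 86.
Leading byte 0xD2 = 11010010 matches 110xxxxx → 2-byte sequence.
Byte 1: 0xD2 = 11010010, payload 10010 (5 bits).
Byte 2: 0x86 = 10000110 (10xxxxxx ✓), payload 000110.
Concatenate: 10010000110 = 0x486 (11 bits → U+0486).

U+0486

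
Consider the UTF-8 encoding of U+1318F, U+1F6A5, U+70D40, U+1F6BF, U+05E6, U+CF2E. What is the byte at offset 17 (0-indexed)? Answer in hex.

0xA6

U+1318F → 4-byte form F0 93 86 8F at offsets 0–3.
U+1F6A5 → 4-byte form F0 9F 9A A5 at offsets 4–7.
U+70D40 → 4-byte form F1 B0 B5 80 at offsets 8–11.
U+1F6BF → 4-byte form F0 9F 9A BF at offsets 12–15.
U+05E6 → 2-byte form D7 A6 at offsets 16–17.
Offset 17 falls in char 5's range; it's byte 2 of D7 A6 = 0xA6.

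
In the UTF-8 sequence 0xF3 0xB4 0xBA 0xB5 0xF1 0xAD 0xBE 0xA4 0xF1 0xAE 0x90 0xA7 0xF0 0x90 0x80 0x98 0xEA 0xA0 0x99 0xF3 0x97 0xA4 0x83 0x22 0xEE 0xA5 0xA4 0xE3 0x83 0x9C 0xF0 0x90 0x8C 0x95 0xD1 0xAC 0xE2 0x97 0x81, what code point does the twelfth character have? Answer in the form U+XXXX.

Offset 0: leading byte 0xF3 = 11110011 → 4-byte char #1 = F3 B4 BA B5.
Offset 4: leading byte 0xF1 = 11110001 → 4-byte char #2 = F1 AD BE A4.
Offset 8: leading byte 0xF1 = 11110001 → 4-byte char #3 = F1 AE 90 A7.
Offset 12: leading byte 0xF0 = 11110000 → 4-byte char #4 = F0 90 80 98.
Offset 16: leading byte 0xEA = 11101010 → 3-byte char #5 = EA A0 99.
Offset 19: leading byte 0xF3 = 11110011 → 4-byte char #6 = F3 97 A4 83.
Offset 23: leading byte 0x22 = 00100010 → 1-byte char #7 = 22.
Offset 24: leading byte 0xEE = 11101110 → 3-byte char #8 = EE A5 A4.
Offset 27: leading byte 0xE3 = 11100011 → 3-byte char #9 = E3 83 9C.
Offset 30: leading byte 0xF0 = 11110000 → 4-byte char #10 = F0 90 8C 95.
Offset 34: leading byte 0xD1 = 11010001 → 2-byte char #11 = D1 AC.
Offset 36: leading byte 0xE2 = 11100010 → 3-byte char #12 = E2 97 81.
Leading byte 0xE2 = 11100010 matches 1110xxxx → 3-byte sequence.
Byte 1: 0xE2 = 11100010, payload 0010 (4 bits).
Byte 2: 0x97 = 10010111 (10xxxxxx ✓), payload 010111.
Byte 3: 0x81 = 10000001 (10xxxxxx ✓), payload 000001.
Concatenate: 0010010111000001 = 0x25C1 (16 bits → U+25C1).

U+25C1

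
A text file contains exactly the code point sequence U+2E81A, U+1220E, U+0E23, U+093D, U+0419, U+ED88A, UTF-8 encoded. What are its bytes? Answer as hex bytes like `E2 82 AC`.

U+2E81A: 4-byte form → F0 AE A0 9A.
U+1220E: 4-byte form → F0 92 88 8E.
U+0E23: 3-byte form → E0 B8 A3.
U+093D: 3-byte form → E0 A4 BD.
U+0419: 2-byte form → D0 99.
U+ED88A: 4-byte form → F3 AD A2 8A.
Concatenated (20 bytes): F0 AE A0 9A F0 92 88 8E E0 B8 A3 E0 A4 BD D0 99 F3 AD A2 8A.

F0 AE A0 9A F0 92 88 8E E0 B8 A3 E0 A4 BD D0 99 F3 AD A2 8A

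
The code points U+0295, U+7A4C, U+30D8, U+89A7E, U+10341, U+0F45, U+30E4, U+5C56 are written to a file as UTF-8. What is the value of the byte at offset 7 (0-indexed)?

0x98

U+0295 → 2-byte form CA 95 at offsets 0–1.
U+7A4C → 3-byte form E7 A9 8C at offsets 2–4.
U+30D8 → 3-byte form E3 83 98 at offsets 5–7.
Offset 7 falls in char 3's range; it's byte 3 of E3 83 98 = 0x98.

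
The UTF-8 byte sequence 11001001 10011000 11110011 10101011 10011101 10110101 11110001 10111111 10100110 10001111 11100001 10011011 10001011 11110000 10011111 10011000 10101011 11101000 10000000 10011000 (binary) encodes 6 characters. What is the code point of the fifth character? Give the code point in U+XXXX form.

U+1F62B

Offset 0: leading byte 0xC9 = 11001001 → 2-byte char #1 = C9 98.
Offset 2: leading byte 0xF3 = 11110011 → 4-byte char #2 = F3 AB 9D B5.
Offset 6: leading byte 0xF1 = 11110001 → 4-byte char #3 = F1 BF A6 8F.
Offset 10: leading byte 0xE1 = 11100001 → 3-byte char #4 = E1 9B 8B.
Offset 13: leading byte 0xF0 = 11110000 → 4-byte char #5 = F0 9F 98 AB.
Leading byte 0xF0 = 11110000 matches 11110xxx → 4-byte sequence.
Byte 1: 0xF0 = 11110000, payload 000 (3 bits).
Byte 2: 0x9F = 10011111 (10xxxxxx ✓), payload 011111.
Byte 3: 0x98 = 10011000 (10xxxxxx ✓), payload 011000.
Byte 4: 0xAB = 10101011 (10xxxxxx ✓), payload 101011.
Concatenate: 000011111011000101011 = 0x1F62B (21 bits → U+1F62B).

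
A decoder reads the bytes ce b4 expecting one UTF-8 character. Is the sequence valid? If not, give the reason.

valid

Leading byte 0xCE = 11001110 → 2-byte form.
Continuation bytes 0xB4=10110100 all match 10xxxxxx.
Decoded value 0x3B4 is ≥ 0x80 (shortest form) and not a surrogate.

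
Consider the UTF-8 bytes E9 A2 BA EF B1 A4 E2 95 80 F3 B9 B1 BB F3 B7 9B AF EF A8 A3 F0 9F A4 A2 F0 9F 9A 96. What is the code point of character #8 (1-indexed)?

U+1F696

Offset 0: leading byte 0xE9 = 11101001 → 3-byte char #1 = E9 A2 BA.
Offset 3: leading byte 0xEF = 11101111 → 3-byte char #2 = EF B1 A4.
Offset 6: leading byte 0xE2 = 11100010 → 3-byte char #3 = E2 95 80.
Offset 9: leading byte 0xF3 = 11110011 → 4-byte char #4 = F3 B9 B1 BB.
Offset 13: leading byte 0xF3 = 11110011 → 4-byte char #5 = F3 B7 9B AF.
Offset 17: leading byte 0xEF = 11101111 → 3-byte char #6 = EF A8 A3.
Offset 20: leading byte 0xF0 = 11110000 → 4-byte char #7 = F0 9F A4 A2.
Offset 24: leading byte 0xF0 = 11110000 → 4-byte char #8 = F0 9F 9A 96.
Leading byte 0xF0 = 11110000 matches 11110xxx → 4-byte sequence.
Byte 1: 0xF0 = 11110000, payload 000 (3 bits).
Byte 2: 0x9F = 10011111 (10xxxxxx ✓), payload 011111.
Byte 3: 0x9A = 10011010 (10xxxxxx ✓), payload 011010.
Byte 4: 0x96 = 10010110 (10xxxxxx ✓), payload 010110.
Concatenate: 000011111011010010110 = 0x1F696 (21 bits → U+1F696).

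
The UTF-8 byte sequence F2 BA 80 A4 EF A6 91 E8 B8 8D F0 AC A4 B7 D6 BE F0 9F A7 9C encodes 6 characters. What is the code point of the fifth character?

Offset 0: leading byte 0xF2 = 11110010 → 4-byte char #1 = F2 BA 80 A4.
Offset 4: leading byte 0xEF = 11101111 → 3-byte char #2 = EF A6 91.
Offset 7: leading byte 0xE8 = 11101000 → 3-byte char #3 = E8 B8 8D.
Offset 10: leading byte 0xF0 = 11110000 → 4-byte char #4 = F0 AC A4 B7.
Offset 14: leading byte 0xD6 = 11010110 → 2-byte char #5 = D6 BE.
Leading byte 0xD6 = 11010110 matches 110xxxxx → 2-byte sequence.
Byte 1: 0xD6 = 11010110, payload 10110 (5 bits).
Byte 2: 0xBE = 10111110 (10xxxxxx ✓), payload 111110.
Concatenate: 10110111110 = 0x5BE (11 bits → U+05BE).

U+05BE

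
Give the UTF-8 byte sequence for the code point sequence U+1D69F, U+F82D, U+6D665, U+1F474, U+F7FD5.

F0 9D 9A 9F EF A0 AD F1 AD 99 A5 F0 9F 91 B4 F3 B7 BF 95

U+1D69F: 4-byte form → F0 9D 9A 9F.
U+F82D: 3-byte form → EF A0 AD.
U+6D665: 4-byte form → F1 AD 99 A5.
U+1F474: 4-byte form → F0 9F 91 B4.
U+F7FD5: 4-byte form → F3 B7 BF 95.
Concatenated (19 bytes): F0 9D 9A 9F EF A0 AD F1 AD 99 A5 F0 9F 91 B4 F3 B7 BF 95.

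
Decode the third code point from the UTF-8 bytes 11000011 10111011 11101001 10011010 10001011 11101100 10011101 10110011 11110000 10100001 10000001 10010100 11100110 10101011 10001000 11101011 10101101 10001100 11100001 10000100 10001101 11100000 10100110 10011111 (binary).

U+C773

Offset 0: leading byte 0xC3 = 11000011 → 2-byte char #1 = C3 BB.
Offset 2: leading byte 0xE9 = 11101001 → 3-byte char #2 = E9 9A 8B.
Offset 5: leading byte 0xEC = 11101100 → 3-byte char #3 = EC 9D B3.
Leading byte 0xEC = 11101100 matches 1110xxxx → 3-byte sequence.
Byte 1: 0xEC = 11101100, payload 1100 (4 bits).
Byte 2: 0x9D = 10011101 (10xxxxxx ✓), payload 011101.
Byte 3: 0xB3 = 10110011 (10xxxxxx ✓), payload 110011.
Concatenate: 1100011101110011 = 0xC773 (16 bits → U+C773).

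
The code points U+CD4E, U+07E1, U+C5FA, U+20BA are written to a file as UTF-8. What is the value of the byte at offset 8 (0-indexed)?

U+CD4E → 3-byte form EC B5 8E at offsets 0–2.
U+07E1 → 2-byte form DF A1 at offsets 3–4.
U+C5FA → 3-byte form EC 97 BA at offsets 5–7.
U+20BA → 3-byte form E2 82 BA at offsets 8–10.
Offset 8 falls in char 4's range; it's byte 1 of E2 82 BA = 0xE2.

0xE2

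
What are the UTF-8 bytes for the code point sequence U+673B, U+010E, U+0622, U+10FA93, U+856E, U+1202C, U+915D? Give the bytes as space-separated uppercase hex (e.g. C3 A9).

E6 9C BB C4 8E D8 A2 F4 8F AA 93 E8 95 AE F0 92 80 AC E9 85 9D

U+673B: 3-byte form → E6 9C BB.
U+010E: 2-byte form → C4 8E.
U+0622: 2-byte form → D8 A2.
U+10FA93: 4-byte form → F4 8F AA 93.
U+856E: 3-byte form → E8 95 AE.
U+1202C: 4-byte form → F0 92 80 AC.
U+915D: 3-byte form → E9 85 9D.
Concatenated (21 bytes): E6 9C BB C4 8E D8 A2 F4 8F AA 93 E8 95 AE F0 92 80 AC E9 85 9D.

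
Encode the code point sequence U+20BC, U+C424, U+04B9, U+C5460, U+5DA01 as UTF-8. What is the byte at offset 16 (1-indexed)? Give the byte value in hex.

1-indexed offset 16 is 0-indexed offset 15.
U+20BC → 3-byte form E2 82 BC at offsets 0–2.
U+C424 → 3-byte form EC 90 A4 at offsets 3–5.
U+04B9 → 2-byte form D2 B9 at offsets 6–7.
U+C5460 → 4-byte form F3 85 91 A0 at offsets 8–11.
U+5DA01 → 4-byte form F1 9D A8 81 at offsets 12–15.
Offset 15 falls in char 5's range; it's byte 4 of F1 9D A8 81 = 0x81.

0x81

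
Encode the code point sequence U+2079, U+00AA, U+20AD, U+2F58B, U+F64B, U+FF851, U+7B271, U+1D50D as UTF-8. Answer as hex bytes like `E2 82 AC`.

E2 81 B9 C2 AA E2 82 AD F0 AF 96 8B EF 99 8B F3 BF A1 91 F1 BB 89 B1 F0 9D 94 8D

U+2079: 3-byte form → E2 81 B9.
U+00AA: 2-byte form → C2 AA.
U+20AD: 3-byte form → E2 82 AD.
U+2F58B: 4-byte form → F0 AF 96 8B.
U+F64B: 3-byte form → EF 99 8B.
U+FF851: 4-byte form → F3 BF A1 91.
U+7B271: 4-byte form → F1 BB 89 B1.
U+1D50D: 4-byte form → F0 9D 94 8D.
Concatenated (27 bytes): E2 81 B9 C2 AA E2 82 AD F0 AF 96 8B EF 99 8B F3 BF A1 91 F1 BB 89 B1 F0 9D 94 8D.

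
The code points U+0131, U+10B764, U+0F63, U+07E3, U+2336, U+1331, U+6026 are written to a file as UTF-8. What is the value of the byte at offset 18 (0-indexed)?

0x80

U+0131 → 2-byte form C4 B1 at offsets 0–1.
U+10B764 → 4-byte form F4 8B 9D A4 at offsets 2–5.
U+0F63 → 3-byte form E0 BD A3 at offsets 6–8.
U+07E3 → 2-byte form DF A3 at offsets 9–10.
U+2336 → 3-byte form E2 8C B6 at offsets 11–13.
U+1331 → 3-byte form E1 8C B1 at offsets 14–16.
U+6026 → 3-byte form E6 80 A6 at offsets 17–19.
Offset 18 falls in char 7's range; it's byte 2 of E6 80 A6 = 0x80.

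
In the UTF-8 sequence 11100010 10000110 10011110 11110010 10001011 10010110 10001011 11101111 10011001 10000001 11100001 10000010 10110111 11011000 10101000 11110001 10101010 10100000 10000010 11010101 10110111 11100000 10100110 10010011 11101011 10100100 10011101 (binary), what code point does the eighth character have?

Offset 0: leading byte 0xE2 = 11100010 → 3-byte char #1 = E2 86 9E.
Offset 3: leading byte 0xF2 = 11110010 → 4-byte char #2 = F2 8B 96 8B.
Offset 7: leading byte 0xEF = 11101111 → 3-byte char #3 = EF 99 81.
Offset 10: leading byte 0xE1 = 11100001 → 3-byte char #4 = E1 82 B7.
Offset 13: leading byte 0xD8 = 11011000 → 2-byte char #5 = D8 A8.
Offset 15: leading byte 0xF1 = 11110001 → 4-byte char #6 = F1 AA A0 82.
Offset 19: leading byte 0xD5 = 11010101 → 2-byte char #7 = D5 B7.
Offset 21: leading byte 0xE0 = 11100000 → 3-byte char #8 = E0 A6 93.
Leading byte 0xE0 = 11100000 matches 1110xxxx → 3-byte sequence.
Byte 1: 0xE0 = 11100000, payload 0000 (4 bits).
Byte 2: 0xA6 = 10100110 (10xxxxxx ✓), payload 100110.
Byte 3: 0x93 = 10010011 (10xxxxxx ✓), payload 010011.
Concatenate: 0000100110010011 = 0x993 (16 bits → U+0993).

U+0993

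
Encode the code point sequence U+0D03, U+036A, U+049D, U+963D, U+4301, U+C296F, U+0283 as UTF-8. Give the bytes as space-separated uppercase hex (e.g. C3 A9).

E0 B4 83 CD AA D2 9D E9 98 BD E4 8C 81 F3 82 A5 AF CA 83

U+0D03: 3-byte form → E0 B4 83.
U+036A: 2-byte form → CD AA.
U+049D: 2-byte form → D2 9D.
U+963D: 3-byte form → E9 98 BD.
U+4301: 3-byte form → E4 8C 81.
U+C296F: 4-byte form → F3 82 A5 AF.
U+0283: 2-byte form → CA 83.
Concatenated (19 bytes): E0 B4 83 CD AA D2 9D E9 98 BD E4 8C 81 F3 82 A5 AF CA 83.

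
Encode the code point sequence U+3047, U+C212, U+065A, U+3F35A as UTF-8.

U+3047: 3-byte form → E3 81 87.
U+C212: 3-byte form → EC 88 92.
U+065A: 2-byte form → D9 9A.
U+3F35A: 4-byte form → F0 BF 8D 9A.
Concatenated (12 bytes): E3 81 87 EC 88 92 D9 9A F0 BF 8D 9A.

E3 81 87 EC 88 92 D9 9A F0 BF 8D 9A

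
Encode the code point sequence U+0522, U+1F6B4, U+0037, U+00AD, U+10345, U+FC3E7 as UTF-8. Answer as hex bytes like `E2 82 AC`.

D4 A2 F0 9F 9A B4 37 C2 AD F0 90 8D 85 F3 BC 8F A7

U+0522: 2-byte form → D4 A2.
U+1F6B4: 4-byte form → F0 9F 9A B4.
U+0037: 1-byte form → 37.
U+00AD: 2-byte form → C2 AD.
U+10345: 4-byte form → F0 90 8D 85.
U+FC3E7: 4-byte form → F3 BC 8F A7.
Concatenated (17 bytes): D4 A2 F0 9F 9A B4 37 C2 AD F0 90 8D 85 F3 BC 8F A7.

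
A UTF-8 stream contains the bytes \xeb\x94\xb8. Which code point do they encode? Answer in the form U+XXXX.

U+B538

Leading byte 0xEB = 11101011 matches 1110xxxx → 3-byte sequence.
Byte 1: 0xEB = 11101011, payload 1011 (4 bits).
Byte 2: 0x94 = 10010100 (10xxxxxx ✓), payload 010100.
Byte 3: 0xB8 = 10111000 (10xxxxxx ✓), payload 111000.
Concatenate: 1011010100111000 = 0xB538 (16 bits → U+B538).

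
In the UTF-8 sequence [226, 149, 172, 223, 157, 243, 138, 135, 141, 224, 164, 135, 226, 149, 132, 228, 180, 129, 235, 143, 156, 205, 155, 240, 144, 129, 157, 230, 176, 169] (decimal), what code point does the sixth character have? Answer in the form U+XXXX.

Offset 0: leading byte 0xE2 = 11100010 → 3-byte char #1 = E2 95 AC.
Offset 3: leading byte 0xDF = 11011111 → 2-byte char #2 = DF 9D.
Offset 5: leading byte 0xF3 = 11110011 → 4-byte char #3 = F3 8A 87 8D.
Offset 9: leading byte 0xE0 = 11100000 → 3-byte char #4 = E0 A4 87.
Offset 12: leading byte 0xE2 = 11100010 → 3-byte char #5 = E2 95 84.
Offset 15: leading byte 0xE4 = 11100100 → 3-byte char #6 = E4 B4 81.
Leading byte 0xE4 = 11100100 matches 1110xxxx → 3-byte sequence.
Byte 1: 0xE4 = 11100100, payload 0100 (4 bits).
Byte 2: 0xB4 = 10110100 (10xxxxxx ✓), payload 110100.
Byte 3: 0x81 = 10000001 (10xxxxxx ✓), payload 000001.
Concatenate: 0100110100000001 = 0x4D01 (16 bits → U+4D01).

U+4D01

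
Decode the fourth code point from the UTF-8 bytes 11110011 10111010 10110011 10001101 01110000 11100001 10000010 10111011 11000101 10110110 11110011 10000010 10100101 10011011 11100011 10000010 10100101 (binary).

U+0176

Offset 0: leading byte 0xF3 = 11110011 → 4-byte char #1 = F3 BA B3 8D.
Offset 4: leading byte 0x70 = 01110000 → 1-byte char #2 = 70.
Offset 5: leading byte 0xE1 = 11100001 → 3-byte char #3 = E1 82 BB.
Offset 8: leading byte 0xC5 = 11000101 → 2-byte char #4 = C5 B6.
Leading byte 0xC5 = 11000101 matches 110xxxxx → 2-byte sequence.
Byte 1: 0xC5 = 11000101, payload 00101 (5 bits).
Byte 2: 0xB6 = 10110110 (10xxxxxx ✓), payload 110110.
Concatenate: 00101110110 = 0x176 (11 bits → U+0176).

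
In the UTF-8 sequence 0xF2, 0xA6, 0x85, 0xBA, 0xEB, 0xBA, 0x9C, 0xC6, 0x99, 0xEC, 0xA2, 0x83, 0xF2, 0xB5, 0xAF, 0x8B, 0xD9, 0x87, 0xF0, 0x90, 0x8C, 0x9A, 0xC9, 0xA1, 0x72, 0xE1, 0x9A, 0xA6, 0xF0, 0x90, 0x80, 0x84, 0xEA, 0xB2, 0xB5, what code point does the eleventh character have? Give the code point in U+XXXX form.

U+10004

Offset 0: leading byte 0xF2 = 11110010 → 4-byte char #1 = F2 A6 85 BA.
Offset 4: leading byte 0xEB = 11101011 → 3-byte char #2 = EB BA 9C.
Offset 7: leading byte 0xC6 = 11000110 → 2-byte char #3 = C6 99.
Offset 9: leading byte 0xEC = 11101100 → 3-byte char #4 = EC A2 83.
Offset 12: leading byte 0xF2 = 11110010 → 4-byte char #5 = F2 B5 AF 8B.
Offset 16: leading byte 0xD9 = 11011001 → 2-byte char #6 = D9 87.
Offset 18: leading byte 0xF0 = 11110000 → 4-byte char #7 = F0 90 8C 9A.
Offset 22: leading byte 0xC9 = 11001001 → 2-byte char #8 = C9 A1.
Offset 24: leading byte 0x72 = 01110010 → 1-byte char #9 = 72.
Offset 25: leading byte 0xE1 = 11100001 → 3-byte char #10 = E1 9A A6.
Offset 28: leading byte 0xF0 = 11110000 → 4-byte char #11 = F0 90 80 84.
Leading byte 0xF0 = 11110000 matches 11110xxx → 4-byte sequence.
Byte 1: 0xF0 = 11110000, payload 000 (3 bits).
Byte 2: 0x90 = 10010000 (10xxxxxx ✓), payload 010000.
Byte 3: 0x80 = 10000000 (10xxxxxx ✓), payload 000000.
Byte 4: 0x84 = 10000100 (10xxxxxx ✓), payload 000100.
Concatenate: 000010000000000000100 = 0x10004 (21 bits → U+10004).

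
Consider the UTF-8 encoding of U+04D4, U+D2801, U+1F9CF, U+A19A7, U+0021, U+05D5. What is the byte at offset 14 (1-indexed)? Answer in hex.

1-indexed offset 14 is 0-indexed offset 13.
U+04D4 → 2-byte form D3 94 at offsets 0–1.
U+D2801 → 4-byte form F3 92 A0 81 at offsets 2–5.
U+1F9CF → 4-byte form F0 9F A7 8F at offsets 6–9.
U+A19A7 → 4-byte form F2 A1 A6 A7 at offsets 10–13.
Offset 13 falls in char 4's range; it's byte 4 of F2 A1 A6 A7 = 0xA7.

0xA7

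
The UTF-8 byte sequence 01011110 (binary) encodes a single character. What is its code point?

U+005E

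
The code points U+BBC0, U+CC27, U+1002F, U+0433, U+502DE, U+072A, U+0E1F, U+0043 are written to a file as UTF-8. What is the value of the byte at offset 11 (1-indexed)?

1-indexed offset 11 is 0-indexed offset 10.
U+BBC0 → 3-byte form EB AF 80 at offsets 0–2.
U+CC27 → 3-byte form EC B0 A7 at offsets 3–5.
U+1002F → 4-byte form F0 90 80 AF at offsets 6–9.
U+0433 → 2-byte form D0 B3 at offsets 10–11.
Offset 10 falls in char 4's range; it's byte 1 of D0 B3 = 0xD0.

0xD0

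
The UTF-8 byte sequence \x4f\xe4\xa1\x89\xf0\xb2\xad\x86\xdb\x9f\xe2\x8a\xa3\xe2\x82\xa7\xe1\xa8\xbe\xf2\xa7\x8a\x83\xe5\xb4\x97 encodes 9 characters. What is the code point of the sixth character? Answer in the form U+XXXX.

Offset 0: leading byte 0x4F = 01001111 → 1-byte char #1 = 4F.
Offset 1: leading byte 0xE4 = 11100100 → 3-byte char #2 = E4 A1 89.
Offset 4: leading byte 0xF0 = 11110000 → 4-byte char #3 = F0 B2 AD 86.
Offset 8: leading byte 0xDB = 11011011 → 2-byte char #4 = DB 9F.
Offset 10: leading byte 0xE2 = 11100010 → 3-byte char #5 = E2 8A A3.
Offset 13: leading byte 0xE2 = 11100010 → 3-byte char #6 = E2 82 A7.
Leading byte 0xE2 = 11100010 matches 1110xxxx → 3-byte sequence.
Byte 1: 0xE2 = 11100010, payload 0010 (4 bits).
Byte 2: 0x82 = 10000010 (10xxxxxx ✓), payload 000010.
Byte 3: 0xA7 = 10100111 (10xxxxxx ✓), payload 100111.
Concatenate: 0010000010100111 = 0x20A7 (16 bits → U+20A7).

U+20A7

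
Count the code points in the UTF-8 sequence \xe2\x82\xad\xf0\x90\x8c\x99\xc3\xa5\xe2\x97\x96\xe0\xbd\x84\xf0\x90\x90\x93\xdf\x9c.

7

Byte at offset 0: 0xE2 = 11100010 → 3-byte char (#1). Advance 3.
Byte at offset 3: 0xF0 = 11110000 → 4-byte char (#2). Advance 4.
Byte at offset 7: 0xC3 = 11000011 → 2-byte char (#3). Advance 2.
Byte at offset 9: 0xE2 = 11100010 → 3-byte char (#4). Advance 3.
Byte at offset 12: 0xE0 = 11100000 → 3-byte char (#5). Advance 3.
Byte at offset 15: 0xF0 = 11110000 → 4-byte char (#6). Advance 4.
Byte at offset 19: 0xDF = 11011111 → 2-byte char (#7). Advance 2.
Reached end at offset 21 after 7 code points.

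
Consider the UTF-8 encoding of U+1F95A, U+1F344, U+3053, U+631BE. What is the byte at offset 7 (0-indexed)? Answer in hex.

0x84

U+1F95A → 4-byte form F0 9F A5 9A at offsets 0–3.
U+1F344 → 4-byte form F0 9F 8D 84 at offsets 4–7.
Offset 7 falls in char 2's range; it's byte 4 of F0 9F 8D 84 = 0x84.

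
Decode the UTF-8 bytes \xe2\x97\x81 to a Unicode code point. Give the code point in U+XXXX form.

Leading byte 0xE2 = 11100010 matches 1110xxxx → 3-byte sequence.
Byte 1: 0xE2 = 11100010, payload 0010 (4 bits).
Byte 2: 0x97 = 10010111 (10xxxxxx ✓), payload 010111.
Byte 3: 0x81 = 10000001 (10xxxxxx ✓), payload 000001.
Concatenate: 0010010111000001 = 0x25C1 (16 bits → U+25C1).

U+25C1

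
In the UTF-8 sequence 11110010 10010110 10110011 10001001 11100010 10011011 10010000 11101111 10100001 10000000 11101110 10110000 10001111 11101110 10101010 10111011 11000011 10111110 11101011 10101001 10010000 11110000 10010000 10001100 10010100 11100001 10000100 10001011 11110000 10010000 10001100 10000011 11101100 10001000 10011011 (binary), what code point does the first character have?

U+96CC9

Offset 0: leading byte 0xF2 = 11110010 → 4-byte char #1 = F2 96 B3 89.
Leading byte 0xF2 = 11110010 matches 11110xxx → 4-byte sequence.
Byte 1: 0xF2 = 11110010, payload 010 (3 bits).
Byte 2: 0x96 = 10010110 (10xxxxxx ✓), payload 010110.
Byte 3: 0xB3 = 10110011 (10xxxxxx ✓), payload 110011.
Byte 4: 0x89 = 10001001 (10xxxxxx ✓), payload 001001.
Concatenate: 010010110110011001001 = 0x96CC9 (21 bits → U+96CC9).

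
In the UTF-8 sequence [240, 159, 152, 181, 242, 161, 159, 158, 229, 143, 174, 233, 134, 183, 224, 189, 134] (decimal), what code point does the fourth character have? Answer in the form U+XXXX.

Offset 0: leading byte 0xF0 = 11110000 → 4-byte char #1 = F0 9F 98 B5.
Offset 4: leading byte 0xF2 = 11110010 → 4-byte char #2 = F2 A1 9F 9E.
Offset 8: leading byte 0xE5 = 11100101 → 3-byte char #3 = E5 8F AE.
Offset 11: leading byte 0xE9 = 11101001 → 3-byte char #4 = E9 86 B7.
Leading byte 0xE9 = 11101001 matches 1110xxxx → 3-byte sequence.
Byte 1: 0xE9 = 11101001, payload 1001 (4 bits).
Byte 2: 0x86 = 10000110 (10xxxxxx ✓), payload 000110.
Byte 3: 0xB7 = 10110111 (10xxxxxx ✓), payload 110111.
Concatenate: 1001000110110111 = 0x91B7 (16 bits → U+91B7).

U+91B7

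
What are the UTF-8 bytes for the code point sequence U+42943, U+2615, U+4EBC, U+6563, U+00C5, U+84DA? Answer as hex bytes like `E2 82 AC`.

F1 82 A5 83 E2 98 95 E4 BA BC E6 95 A3 C3 85 E8 93 9A

U+42943: 4-byte form → F1 82 A5 83.
U+2615: 3-byte form → E2 98 95.
U+4EBC: 3-byte form → E4 BA BC.
U+6563: 3-byte form → E6 95 A3.
U+00C5: 2-byte form → C3 85.
U+84DA: 3-byte form → E8 93 9A.
Concatenated (18 bytes): F1 82 A5 83 E2 98 95 E4 BA BC E6 95 A3 C3 85 E8 93 9A.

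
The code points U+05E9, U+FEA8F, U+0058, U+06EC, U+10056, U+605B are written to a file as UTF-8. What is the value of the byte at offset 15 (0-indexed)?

0x9B

U+05E9 → 2-byte form D7 A9 at offsets 0–1.
U+FEA8F → 4-byte form F3 BE AA 8F at offsets 2–5.
U+0058 → 1-byte form 58 at offsets 6–6.
U+06EC → 2-byte form DB AC at offsets 7–8.
U+10056 → 4-byte form F0 90 81 96 at offsets 9–12.
U+605B → 3-byte form E6 81 9B at offsets 13–15.
Offset 15 falls in char 6's range; it's byte 3 of E6 81 9B = 0x9B.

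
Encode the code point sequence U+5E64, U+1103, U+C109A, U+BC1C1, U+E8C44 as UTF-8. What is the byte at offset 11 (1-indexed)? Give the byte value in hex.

0xF2

1-indexed offset 11 is 0-indexed offset 10.
U+5E64 → 3-byte form E5 B9 A4 at offsets 0–2.
U+1103 → 3-byte form E1 84 83 at offsets 3–5.
U+C109A → 4-byte form F3 81 82 9A at offsets 6–9.
U+BC1C1 → 4-byte form F2 BC 87 81 at offsets 10–13.
Offset 10 falls in char 4's range; it's byte 1 of F2 BC 87 81 = 0xF2.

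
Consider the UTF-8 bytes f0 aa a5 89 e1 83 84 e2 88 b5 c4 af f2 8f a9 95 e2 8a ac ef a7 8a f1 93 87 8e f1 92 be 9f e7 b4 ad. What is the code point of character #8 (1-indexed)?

Offset 0: leading byte 0xF0 = 11110000 → 4-byte char #1 = F0 AA A5 89.
Offset 4: leading byte 0xE1 = 11100001 → 3-byte char #2 = E1 83 84.
Offset 7: leading byte 0xE2 = 11100010 → 3-byte char #3 = E2 88 B5.
Offset 10: leading byte 0xC4 = 11000100 → 2-byte char #4 = C4 AF.
Offset 12: leading byte 0xF2 = 11110010 → 4-byte char #5 = F2 8F A9 95.
Offset 16: leading byte 0xE2 = 11100010 → 3-byte char #6 = E2 8A AC.
Offset 19: leading byte 0xEF = 11101111 → 3-byte char #7 = EF A7 8A.
Offset 22: leading byte 0xF1 = 11110001 → 4-byte char #8 = F1 93 87 8E.
Leading byte 0xF1 = 11110001 matches 11110xxx → 4-byte sequence.
Byte 1: 0xF1 = 11110001, payload 001 (3 bits).
Byte 2: 0x93 = 10010011 (10xxxxxx ✓), payload 010011.
Byte 3: 0x87 = 10000111 (10xxxxxx ✓), payload 000111.
Byte 4: 0x8E = 10001110 (10xxxxxx ✓), payload 001110.
Concatenate: 001010011000111001110 = 0x531CE (21 bits → U+531CE).

U+531CE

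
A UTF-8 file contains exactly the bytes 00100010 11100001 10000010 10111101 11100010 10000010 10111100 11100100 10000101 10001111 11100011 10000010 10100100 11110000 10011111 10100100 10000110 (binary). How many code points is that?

6

Byte at offset 0: 0x22 = 00100010 → 1-byte char (#1). Advance 1.
Byte at offset 1: 0xE1 = 11100001 → 3-byte char (#2). Advance 3.
Byte at offset 4: 0xE2 = 11100010 → 3-byte char (#3). Advance 3.
Byte at offset 7: 0xE4 = 11100100 → 3-byte char (#4). Advance 3.
Byte at offset 10: 0xE3 = 11100011 → 3-byte char (#5). Advance 3.
Byte at offset 13: 0xF0 = 11110000 → 4-byte char (#6). Advance 4.
Reached end at offset 17 after 6 code points.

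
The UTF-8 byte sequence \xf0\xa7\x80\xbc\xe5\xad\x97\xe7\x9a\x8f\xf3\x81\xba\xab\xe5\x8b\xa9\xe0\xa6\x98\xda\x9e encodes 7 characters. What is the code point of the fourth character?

U+C1EAB

Offset 0: leading byte 0xF0 = 11110000 → 4-byte char #1 = F0 A7 80 BC.
Offset 4: leading byte 0xE5 = 11100101 → 3-byte char #2 = E5 AD 97.
Offset 7: leading byte 0xE7 = 11100111 → 3-byte char #3 = E7 9A 8F.
Offset 10: leading byte 0xF3 = 11110011 → 4-byte char #4 = F3 81 BA AB.
Leading byte 0xF3 = 11110011 matches 11110xxx → 4-byte sequence.
Byte 1: 0xF3 = 11110011, payload 011 (3 bits).
Byte 2: 0x81 = 10000001 (10xxxxxx ✓), payload 000001.
Byte 3: 0xBA = 10111010 (10xxxxxx ✓), payload 111010.
Byte 4: 0xAB = 10101011 (10xxxxxx ✓), payload 101011.
Concatenate: 011000001111010101011 = 0xC1EAB (21 bits → U+C1EAB).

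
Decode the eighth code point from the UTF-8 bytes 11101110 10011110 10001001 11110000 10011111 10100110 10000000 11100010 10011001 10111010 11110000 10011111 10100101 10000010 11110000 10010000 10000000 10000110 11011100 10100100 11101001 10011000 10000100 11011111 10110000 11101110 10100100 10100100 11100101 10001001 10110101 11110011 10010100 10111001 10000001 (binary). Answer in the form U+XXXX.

Offset 0: leading byte 0xEE = 11101110 → 3-byte char #1 = EE 9E 89.
Offset 3: leading byte 0xF0 = 11110000 → 4-byte char #2 = F0 9F A6 80.
Offset 7: leading byte 0xE2 = 11100010 → 3-byte char #3 = E2 99 BA.
Offset 10: leading byte 0xF0 = 11110000 → 4-byte char #4 = F0 9F A5 82.
Offset 14: leading byte 0xF0 = 11110000 → 4-byte char #5 = F0 90 80 86.
Offset 18: leading byte 0xDC = 11011100 → 2-byte char #6 = DC A4.
Offset 20: leading byte 0xE9 = 11101001 → 3-byte char #7 = E9 98 84.
Offset 23: leading byte 0xDF = 11011111 → 2-byte char #8 = DF B0.
Leading byte 0xDF = 11011111 matches 110xxxxx → 2-byte sequence.
Byte 1: 0xDF = 11011111, payload 11111 (5 bits).
Byte 2: 0xB0 = 10110000 (10xxxxxx ✓), payload 110000.
Concatenate: 11111110000 = 0x7F0 (11 bits → U+07F0).

U+07F0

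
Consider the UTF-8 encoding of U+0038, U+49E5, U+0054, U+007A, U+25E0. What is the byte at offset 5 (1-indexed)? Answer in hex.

1-indexed offset 5 is 0-indexed offset 4.
U+0038 → 1-byte form 38 at offsets 0–0.
U+49E5 → 3-byte form E4 A7 A5 at offsets 1–3.
U+0054 → 1-byte form 54 at offsets 4–4.
Offset 4 falls in char 3's range; it's byte 1 of 54 = 0x54.

0x54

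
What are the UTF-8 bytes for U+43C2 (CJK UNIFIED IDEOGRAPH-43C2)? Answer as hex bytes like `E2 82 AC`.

E4 8F 82

U+43C2 = 0x43C2 = 17346 decimal. In range U+0800–U+FFFF → 3-byte form: 1110xxxx 10xxxxxx 10xxxxxx.
Binary (16 bits): 0100001111000010.
Split 4+6+6: 0100 | 001111 | 000010.
Byte 1: 11100100 = 0xE4.
Byte 2: 10001111 = 0x8F.
Byte 3: 10000010 = 0x82.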